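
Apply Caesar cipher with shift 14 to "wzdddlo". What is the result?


Caesar cipher: shift "wzdddlo" by 14
  'w' (pos 22) + 14 = pos 10 = 'k'
  'z' (pos 25) + 14 = pos 13 = 'n'
  'd' (pos 3) + 14 = pos 17 = 'r'
  'd' (pos 3) + 14 = pos 17 = 'r'
  'd' (pos 3) + 14 = pos 17 = 'r'
  'l' (pos 11) + 14 = pos 25 = 'z'
  'o' (pos 14) + 14 = pos 2 = 'c'
Result: knrrrzc

knrrrzc


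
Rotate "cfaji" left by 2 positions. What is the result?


Input: "cfaji", rotate left by 2
First 2 characters: "cf"
Remaining characters: "aji"
Concatenate remaining + first: "aji" + "cf" = "ajicf"

ajicf


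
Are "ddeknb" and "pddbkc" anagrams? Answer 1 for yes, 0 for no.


Strings: "ddeknb", "pddbkc"
Sorted first:  bddekn
Sorted second: bcddkp
Differ at position 1: 'd' vs 'c' => not anagrams

0


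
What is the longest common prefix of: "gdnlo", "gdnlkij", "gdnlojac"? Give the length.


Words: gdnlo, gdnlkij, gdnlojac
  Position 0: all 'g' => match
  Position 1: all 'd' => match
  Position 2: all 'n' => match
  Position 3: all 'l' => match
  Position 4: ('o', 'k', 'o') => mismatch, stop
LCP = "gdnl" (length 4)

4


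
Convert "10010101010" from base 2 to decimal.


Input: "10010101010" in base 2
Positional expansion:
  Digit '1' (value 1) x 2^10 = 1024
  Digit '0' (value 0) x 2^9 = 0
  Digit '0' (value 0) x 2^8 = 0
  Digit '1' (value 1) x 2^7 = 128
  Digit '0' (value 0) x 2^6 = 0
  Digit '1' (value 1) x 2^5 = 32
  Digit '0' (value 0) x 2^4 = 0
  Digit '1' (value 1) x 2^3 = 8
  Digit '0' (value 0) x 2^2 = 0
  Digit '1' (value 1) x 2^1 = 2
  Digit '0' (value 0) x 2^0 = 0
Sum = 1194

1194


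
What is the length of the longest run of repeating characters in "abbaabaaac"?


Input: "abbaabaaac"
Scanning for longest run:
  Position 1 ('b'): new char, reset run to 1
  Position 2 ('b'): continues run of 'b', length=2
  Position 3 ('a'): new char, reset run to 1
  Position 4 ('a'): continues run of 'a', length=2
  Position 5 ('b'): new char, reset run to 1
  Position 6 ('a'): new char, reset run to 1
  Position 7 ('a'): continues run of 'a', length=2
  Position 8 ('a'): continues run of 'a', length=3
  Position 9 ('c'): new char, reset run to 1
Longest run: 'a' with length 3

3


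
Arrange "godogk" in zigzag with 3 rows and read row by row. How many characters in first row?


Zigzag "godogk" into 3 rows:
Placing characters:
  'g' => row 0
  'o' => row 1
  'd' => row 2
  'o' => row 1
  'g' => row 0
  'k' => row 1
Rows:
  Row 0: "gg"
  Row 1: "ook"
  Row 2: "d"
First row length: 2

2


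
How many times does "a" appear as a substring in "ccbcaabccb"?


Searching for "a" in "ccbcaabccb"
Scanning each position:
  Position 0: "c" => no
  Position 1: "c" => no
  Position 2: "b" => no
  Position 3: "c" => no
  Position 4: "a" => MATCH
  Position 5: "a" => MATCH
  Position 6: "b" => no
  Position 7: "c" => no
  Position 8: "c" => no
  Position 9: "b" => no
Total occurrences: 2

2


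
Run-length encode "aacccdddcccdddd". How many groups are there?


Input: aacccdddcccdddd
Scanning for consecutive runs:
  Group 1: 'a' x 2 (positions 0-1)
  Group 2: 'c' x 3 (positions 2-4)
  Group 3: 'd' x 3 (positions 5-7)
  Group 4: 'c' x 3 (positions 8-10)
  Group 5: 'd' x 4 (positions 11-14)
Total groups: 5

5


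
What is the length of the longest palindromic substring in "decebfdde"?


Input: "decebfdde"
Checking substrings for palindromes:
  [1:4] "ece" (len 3) => palindrome
  [6:8] "dd" (len 2) => palindrome
Longest palindromic substring: "ece" with length 3

3


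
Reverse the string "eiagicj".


Input: eiagicj
Reading characters right to left:
  Position 6: 'j'
  Position 5: 'c'
  Position 4: 'i'
  Position 3: 'g'
  Position 2: 'a'
  Position 1: 'i'
  Position 0: 'e'
Reversed: jcigaie

jcigaie


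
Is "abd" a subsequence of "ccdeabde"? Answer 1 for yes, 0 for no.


Check if "abd" is a subsequence of "ccdeabde"
Greedy scan:
  Position 0 ('c'): no match needed
  Position 1 ('c'): no match needed
  Position 2 ('d'): no match needed
  Position 3 ('e'): no match needed
  Position 4 ('a'): matches sub[0] = 'a'
  Position 5 ('b'): matches sub[1] = 'b'
  Position 6 ('d'): matches sub[2] = 'd'
  Position 7 ('e'): no match needed
All 3 characters matched => is a subsequence

1


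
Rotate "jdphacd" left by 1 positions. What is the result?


Input: "jdphacd", rotate left by 1
First 1 characters: "j"
Remaining characters: "dphacd"
Concatenate remaining + first: "dphacd" + "j" = "dphacdj"

dphacdj


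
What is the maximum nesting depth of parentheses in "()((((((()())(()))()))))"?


Input: "()((((((()())(()))()))))"
Tracking depth:
  Position 0 '(': depth becomes 1
  Position 1 ')': depth becomes 0
  Position 2 '(': depth becomes 1
  Position 3 '(': depth becomes 2
  Position 4 '(': depth becomes 3
  Position 5 '(': depth becomes 4
  Position 6 '(': depth becomes 5
  Position 7 '(': depth becomes 6
  Position 8 '(': depth becomes 7
  Position 9 ')': depth becomes 6
  Position 10 '(': depth becomes 7
  Position 11 ')': depth becomes 6
  Position 12 ')': depth becomes 5
  Position 13 '(': depth becomes 6
  Position 14 '(': depth becomes 7
  Position 15 ')': depth becomes 6
  Position 16 ')': depth becomes 5
  Position 17 ')': depth becomes 4
  Position 18 '(': depth becomes 5
  Position 19 ')': depth becomes 4
  Position 20 ')': depth becomes 3
  Position 21 ')': depth becomes 2
  Position 22 ')': depth becomes 1
  Position 23 ')': depth becomes 0
Maximum depth reached: 7

7


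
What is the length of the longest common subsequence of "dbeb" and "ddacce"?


LCS of "dbeb" and "ddacce"
DP table:
           d    d    a    c    c    e
      0    0    0    0    0    0    0
  d   0    1    1    1    1    1    1
  b   0    1    1    1    1    1    1
  e   0    1    1    1    1    1    2
  b   0    1    1    1    1    1    2
LCS length = dp[4][6] = 2

2


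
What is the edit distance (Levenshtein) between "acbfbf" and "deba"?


Computing edit distance: "acbfbf" -> "deba"
DP table:
           d    e    b    a
      0    1    2    3    4
  a   1    1    2    3    3
  c   2    2    2    3    4
  b   3    3    3    2    3
  f   4    4    4    3    3
  b   5    5    5    4    4
  f   6    6    6    5    5
Edit distance = dp[6][4] = 5

5


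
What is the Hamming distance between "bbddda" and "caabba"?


Comparing "bbddda" and "caabba" position by position:
  Position 0: 'b' vs 'c' => differ
  Position 1: 'b' vs 'a' => differ
  Position 2: 'd' vs 'a' => differ
  Position 3: 'd' vs 'b' => differ
  Position 4: 'd' vs 'b' => differ
  Position 5: 'a' vs 'a' => same
Total differences (Hamming distance): 5

5


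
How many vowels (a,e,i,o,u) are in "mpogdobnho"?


Input: mpogdobnho
Checking each character:
  'm' at position 0: consonant
  'p' at position 1: consonant
  'o' at position 2: vowel (running total: 1)
  'g' at position 3: consonant
  'd' at position 4: consonant
  'o' at position 5: vowel (running total: 2)
  'b' at position 6: consonant
  'n' at position 7: consonant
  'h' at position 8: consonant
  'o' at position 9: vowel (running total: 3)
Total vowels: 3

3


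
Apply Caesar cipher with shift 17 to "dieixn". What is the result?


Caesar cipher: shift "dieixn" by 17
  'd' (pos 3) + 17 = pos 20 = 'u'
  'i' (pos 8) + 17 = pos 25 = 'z'
  'e' (pos 4) + 17 = pos 21 = 'v'
  'i' (pos 8) + 17 = pos 25 = 'z'
  'x' (pos 23) + 17 = pos 14 = 'o'
  'n' (pos 13) + 17 = pos 4 = 'e'
Result: uzvzoe

uzvzoe


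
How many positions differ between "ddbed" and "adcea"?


Comparing "ddbed" and "adcea" position by position:
  Position 0: 'd' vs 'a' => DIFFER
  Position 1: 'd' vs 'd' => same
  Position 2: 'b' vs 'c' => DIFFER
  Position 3: 'e' vs 'e' => same
  Position 4: 'd' vs 'a' => DIFFER
Positions that differ: 3

3


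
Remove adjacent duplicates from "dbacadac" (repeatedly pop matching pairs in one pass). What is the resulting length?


Input: dbacadac
Stack-based adjacent duplicate removal:
  Read 'd': push. Stack: d
  Read 'b': push. Stack: db
  Read 'a': push. Stack: dba
  Read 'c': push. Stack: dbac
  Read 'a': push. Stack: dbaca
  Read 'd': push. Stack: dbacad
  Read 'a': push. Stack: dbacada
  Read 'c': push. Stack: dbacadac
Final stack: "dbacadac" (length 8)

8


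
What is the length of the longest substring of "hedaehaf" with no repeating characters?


Input: "hedaehaf"
Sliding window (track last position of each char):
  Position 0 ('h'): window [0,0] length 1 -- new best
  Position 1 ('e'): window [0,1] length 2 -- new best
  Position 2 ('d'): window [0,2] length 3 -- new best
  Position 3 ('a'): window [0,3] length 4 -- new best
  Position 4 ('e'): repeat (last at 1), move window start to 2
  Position 4 ('e'): window [2,4] length 3
  Position 5 ('h'): window [2,5] length 4
  Position 6 ('a'): repeat (last at 3), move window start to 4
  Position 6 ('a'): window [4,6] length 3
  Position 7 ('f'): window [4,7] length 4
Longest substring with no repeats: "heda" with length 4

4


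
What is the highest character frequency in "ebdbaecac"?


Input: ebdbaecac
Character counts:
  'a': 2
  'b': 2
  'c': 2
  'd': 1
  'e': 2
Maximum frequency: 2

2


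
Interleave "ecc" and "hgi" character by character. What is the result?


Interleaving "ecc" and "hgi":
  Position 0: 'e' from first, 'h' from second => "eh"
  Position 1: 'c' from first, 'g' from second => "cg"
  Position 2: 'c' from first, 'i' from second => "ci"
Result: ehcgci

ehcgci


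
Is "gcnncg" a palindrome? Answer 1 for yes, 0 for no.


Input: gcnncg
Reversed: gcnncg
  Compare pos 0 ('g') with pos 5 ('g'): match
  Compare pos 1 ('c') with pos 4 ('c'): match
  Compare pos 2 ('n') with pos 3 ('n'): match
Result: palindrome

1


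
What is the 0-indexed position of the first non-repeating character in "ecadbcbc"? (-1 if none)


Input: ecadbcbc
Character frequencies:
  'a': 1
  'b': 2
  'c': 3
  'd': 1
  'e': 1
Scanning left to right for freq == 1:
  Position 0 ('e'): unique! => answer = 0

0


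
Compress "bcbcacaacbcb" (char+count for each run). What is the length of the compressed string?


Input: bcbcacaacbcb
Runs:
  'b' x 1 => "b1"
  'c' x 1 => "c1"
  'b' x 1 => "b1"
  'c' x 1 => "c1"
  'a' x 1 => "a1"
  'c' x 1 => "c1"
  'a' x 2 => "a2"
  'c' x 1 => "c1"
  'b' x 1 => "b1"
  'c' x 1 => "c1"
  'b' x 1 => "b1"
Compressed: "b1c1b1c1a1c1a2c1b1c1b1"
Compressed length: 22

22


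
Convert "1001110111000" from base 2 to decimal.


Input: "1001110111000" in base 2
Positional expansion:
  Digit '1' (value 1) x 2^12 = 4096
  Digit '0' (value 0) x 2^11 = 0
  Digit '0' (value 0) x 2^10 = 0
  Digit '1' (value 1) x 2^9 = 512
  Digit '1' (value 1) x 2^8 = 256
  Digit '1' (value 1) x 2^7 = 128
  Digit '0' (value 0) x 2^6 = 0
  Digit '1' (value 1) x 2^5 = 32
  Digit '1' (value 1) x 2^4 = 16
  Digit '1' (value 1) x 2^3 = 8
  Digit '0' (value 0) x 2^2 = 0
  Digit '0' (value 0) x 2^1 = 0
  Digit '0' (value 0) x 2^0 = 0
Sum = 5048

5048


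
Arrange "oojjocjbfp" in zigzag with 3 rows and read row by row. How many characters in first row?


Zigzag "oojjocjbfp" into 3 rows:
Placing characters:
  'o' => row 0
  'o' => row 1
  'j' => row 2
  'j' => row 1
  'o' => row 0
  'c' => row 1
  'j' => row 2
  'b' => row 1
  'f' => row 0
  'p' => row 1
Rows:
  Row 0: "oof"
  Row 1: "ojcbp"
  Row 2: "jj"
First row length: 3

3


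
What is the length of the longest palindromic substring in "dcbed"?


Input: "dcbed"
Checking substrings for palindromes:
  No multi-char palindromic substrings found
Longest palindromic substring: "d" with length 1

1


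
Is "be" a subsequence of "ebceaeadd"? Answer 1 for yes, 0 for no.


Check if "be" is a subsequence of "ebceaeadd"
Greedy scan:
  Position 0 ('e'): no match needed
  Position 1 ('b'): matches sub[0] = 'b'
  Position 2 ('c'): no match needed
  Position 3 ('e'): matches sub[1] = 'e'
  Position 4 ('a'): no match needed
  Position 5 ('e'): no match needed
  Position 6 ('a'): no match needed
  Position 7 ('d'): no match needed
  Position 8 ('d'): no match needed
All 2 characters matched => is a subsequence

1


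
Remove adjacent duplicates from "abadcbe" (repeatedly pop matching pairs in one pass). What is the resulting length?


Input: abadcbe
Stack-based adjacent duplicate removal:
  Read 'a': push. Stack: a
  Read 'b': push. Stack: ab
  Read 'a': push. Stack: aba
  Read 'd': push. Stack: abad
  Read 'c': push. Stack: abadc
  Read 'b': push. Stack: abadcb
  Read 'e': push. Stack: abadcbe
Final stack: "abadcbe" (length 7)

7


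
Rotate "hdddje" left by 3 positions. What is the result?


Input: "hdddje", rotate left by 3
First 3 characters: "hdd"
Remaining characters: "dje"
Concatenate remaining + first: "dje" + "hdd" = "djehdd"

djehdd


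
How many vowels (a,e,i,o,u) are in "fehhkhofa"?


Input: fehhkhofa
Checking each character:
  'f' at position 0: consonant
  'e' at position 1: vowel (running total: 1)
  'h' at position 2: consonant
  'h' at position 3: consonant
  'k' at position 4: consonant
  'h' at position 5: consonant
  'o' at position 6: vowel (running total: 2)
  'f' at position 7: consonant
  'a' at position 8: vowel (running total: 3)
Total vowels: 3

3


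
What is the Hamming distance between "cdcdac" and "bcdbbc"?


Comparing "cdcdac" and "bcdbbc" position by position:
  Position 0: 'c' vs 'b' => differ
  Position 1: 'd' vs 'c' => differ
  Position 2: 'c' vs 'd' => differ
  Position 3: 'd' vs 'b' => differ
  Position 4: 'a' vs 'b' => differ
  Position 5: 'c' vs 'c' => same
Total differences (Hamming distance): 5

5


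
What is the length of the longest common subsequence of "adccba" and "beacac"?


LCS of "adccba" and "beacac"
DP table:
           b    e    a    c    a    c
      0    0    0    0    0    0    0
  a   0    0    0    1    1    1    1
  d   0    0    0    1    1    1    1
  c   0    0    0    1    2    2    2
  c   0    0    0    1    2    2    3
  b   0    1    1    1    2    2    3
  a   0    1    1    2    2    3    3
LCS length = dp[6][6] = 3

3


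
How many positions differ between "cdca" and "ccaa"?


Comparing "cdca" and "ccaa" position by position:
  Position 0: 'c' vs 'c' => same
  Position 1: 'd' vs 'c' => DIFFER
  Position 2: 'c' vs 'a' => DIFFER
  Position 3: 'a' vs 'a' => same
Positions that differ: 2

2


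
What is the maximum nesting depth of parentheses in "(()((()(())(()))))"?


Input: "(()((()(())(()))))"
Tracking depth:
  Position 0 '(': depth becomes 1
  Position 1 '(': depth becomes 2
  Position 2 ')': depth becomes 1
  Position 3 '(': depth becomes 2
  Position 4 '(': depth becomes 3
  Position 5 '(': depth becomes 4
  Position 6 ')': depth becomes 3
  Position 7 '(': depth becomes 4
  Position 8 '(': depth becomes 5
  Position 9 ')': depth becomes 4
  Position 10 ')': depth becomes 3
  Position 11 '(': depth becomes 4
  Position 12 '(': depth becomes 5
  Position 13 ')': depth becomes 4
  Position 14 ')': depth becomes 3
  Position 15 ')': depth becomes 2
  Position 16 ')': depth becomes 1
  Position 17 ')': depth becomes 0
Maximum depth reached: 5

5


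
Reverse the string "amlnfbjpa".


Input: amlnfbjpa
Reading characters right to left:
  Position 8: 'a'
  Position 7: 'p'
  Position 6: 'j'
  Position 5: 'b'
  Position 4: 'f'
  Position 3: 'n'
  Position 2: 'l'
  Position 1: 'm'
  Position 0: 'a'
Reversed: apjbfnlma

apjbfnlma


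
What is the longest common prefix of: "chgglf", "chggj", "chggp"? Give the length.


Words: chgglf, chggj, chggp
  Position 0: all 'c' => match
  Position 1: all 'h' => match
  Position 2: all 'g' => match
  Position 3: all 'g' => match
  Position 4: ('l', 'j', 'p') => mismatch, stop
LCP = "chgg" (length 4)

4


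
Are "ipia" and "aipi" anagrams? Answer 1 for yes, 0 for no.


Strings: "ipia", "aipi"
Sorted first:  aiip
Sorted second: aiip
Sorted forms match => anagrams

1


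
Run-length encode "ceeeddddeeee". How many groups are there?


Input: ceeeddddeeee
Scanning for consecutive runs:
  Group 1: 'c' x 1 (positions 0-0)
  Group 2: 'e' x 3 (positions 1-3)
  Group 3: 'd' x 4 (positions 4-7)
  Group 4: 'e' x 4 (positions 8-11)
Total groups: 4

4


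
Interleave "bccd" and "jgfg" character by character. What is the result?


Interleaving "bccd" and "jgfg":
  Position 0: 'b' from first, 'j' from second => "bj"
  Position 1: 'c' from first, 'g' from second => "cg"
  Position 2: 'c' from first, 'f' from second => "cf"
  Position 3: 'd' from first, 'g' from second => "dg"
Result: bjcgcfdg

bjcgcfdg


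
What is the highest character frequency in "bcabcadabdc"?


Input: bcabcadabdc
Character counts:
  'a': 3
  'b': 3
  'c': 3
  'd': 2
Maximum frequency: 3

3


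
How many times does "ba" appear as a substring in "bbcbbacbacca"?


Searching for "ba" in "bbcbbacbacca"
Scanning each position:
  Position 0: "bb" => no
  Position 1: "bc" => no
  Position 2: "cb" => no
  Position 3: "bb" => no
  Position 4: "ba" => MATCH
  Position 5: "ac" => no
  Position 6: "cb" => no
  Position 7: "ba" => MATCH
  Position 8: "ac" => no
  Position 9: "cc" => no
  Position 10: "ca" => no
Total occurrences: 2

2


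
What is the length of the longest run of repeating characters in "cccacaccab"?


Input: "cccacaccab"
Scanning for longest run:
  Position 1 ('c'): continues run of 'c', length=2
  Position 2 ('c'): continues run of 'c', length=3
  Position 3 ('a'): new char, reset run to 1
  Position 4 ('c'): new char, reset run to 1
  Position 5 ('a'): new char, reset run to 1
  Position 6 ('c'): new char, reset run to 1
  Position 7 ('c'): continues run of 'c', length=2
  Position 8 ('a'): new char, reset run to 1
  Position 9 ('b'): new char, reset run to 1
Longest run: 'c' with length 3

3


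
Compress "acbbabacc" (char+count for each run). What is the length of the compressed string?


Input: acbbabacc
Runs:
  'a' x 1 => "a1"
  'c' x 1 => "c1"
  'b' x 2 => "b2"
  'a' x 1 => "a1"
  'b' x 1 => "b1"
  'a' x 1 => "a1"
  'c' x 2 => "c2"
Compressed: "a1c1b2a1b1a1c2"
Compressed length: 14

14


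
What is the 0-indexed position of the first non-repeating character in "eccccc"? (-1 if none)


Input: eccccc
Character frequencies:
  'c': 5
  'e': 1
Scanning left to right for freq == 1:
  Position 0 ('e'): unique! => answer = 0

0


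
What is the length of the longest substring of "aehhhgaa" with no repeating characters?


Input: "aehhhgaa"
Sliding window (track last position of each char):
  Position 0 ('a'): window [0,0] length 1 -- new best
  Position 1 ('e'): window [0,1] length 2 -- new best
  Position 2 ('h'): window [0,2] length 3 -- new best
  Position 3 ('h'): repeat (last at 2), move window start to 3
  Position 3 ('h'): window [3,3] length 1
  Position 4 ('h'): repeat (last at 3), move window start to 4
  Position 4 ('h'): window [4,4] length 1
  Position 5 ('g'): window [4,5] length 2
  Position 6 ('a'): window [4,6] length 3
  Position 7 ('a'): repeat (last at 6), move window start to 7
  Position 7 ('a'): window [7,7] length 1
Longest substring with no repeats: "aeh" with length 3

3


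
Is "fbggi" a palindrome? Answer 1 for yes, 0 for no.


Input: fbggi
Reversed: iggbf
  Compare pos 0 ('f') with pos 4 ('i'): MISMATCH
  Compare pos 1 ('b') with pos 3 ('g'): MISMATCH
Result: not a palindrome

0


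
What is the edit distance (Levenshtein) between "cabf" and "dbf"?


Computing edit distance: "cabf" -> "dbf"
DP table:
           d    b    f
      0    1    2    3
  c   1    1    2    3
  a   2    2    2    3
  b   3    3    2    3
  f   4    4    3    2
Edit distance = dp[4][3] = 2

2


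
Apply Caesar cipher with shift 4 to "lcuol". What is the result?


Caesar cipher: shift "lcuol" by 4
  'l' (pos 11) + 4 = pos 15 = 'p'
  'c' (pos 2) + 4 = pos 6 = 'g'
  'u' (pos 20) + 4 = pos 24 = 'y'
  'o' (pos 14) + 4 = pos 18 = 's'
  'l' (pos 11) + 4 = pos 15 = 'p'
Result: pgysp

pgysp


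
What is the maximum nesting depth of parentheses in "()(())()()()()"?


Input: "()(())()()()()"
Tracking depth:
  Position 0 '(': depth becomes 1
  Position 1 ')': depth becomes 0
  Position 2 '(': depth becomes 1
  Position 3 '(': depth becomes 2
  Position 4 ')': depth becomes 1
  Position 5 ')': depth becomes 0
  Position 6 '(': depth becomes 1
  Position 7 ')': depth becomes 0
  Position 8 '(': depth becomes 1
  Position 9 ')': depth becomes 0
  Position 10 '(': depth becomes 1
  Position 11 ')': depth becomes 0
  Position 12 '(': depth becomes 1
  Position 13 ')': depth becomes 0
Maximum depth reached: 2

2


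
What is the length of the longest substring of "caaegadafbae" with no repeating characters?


Input: "caaegadafbae"
Sliding window (track last position of each char):
  Position 0 ('c'): window [0,0] length 1 -- new best
  Position 1 ('a'): window [0,1] length 2 -- new best
  Position 2 ('a'): repeat (last at 1), move window start to 2
  Position 2 ('a'): window [2,2] length 1
  Position 3 ('e'): window [2,3] length 2
  Position 4 ('g'): window [2,4] length 3 -- new best
  Position 5 ('a'): repeat (last at 2), move window start to 3
  Position 5 ('a'): window [3,5] length 3
  Position 6 ('d'): window [3,6] length 4 -- new best
  Position 7 ('a'): repeat (last at 5), move window start to 6
  Position 7 ('a'): window [6,7] length 2
  Position 8 ('f'): window [6,8] length 3
  Position 9 ('b'): window [6,9] length 4
  Position 10 ('a'): repeat (last at 7), move window start to 8
  Position 10 ('a'): window [8,10] length 3
  Position 11 ('e'): window [8,11] length 4
Longest substring with no repeats: "egad" with length 4

4


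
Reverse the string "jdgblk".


Input: jdgblk
Reading characters right to left:
  Position 5: 'k'
  Position 4: 'l'
  Position 3: 'b'
  Position 2: 'g'
  Position 1: 'd'
  Position 0: 'j'
Reversed: klbgdj

klbgdj


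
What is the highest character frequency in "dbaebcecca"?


Input: dbaebcecca
Character counts:
  'a': 2
  'b': 2
  'c': 3
  'd': 1
  'e': 2
Maximum frequency: 3

3


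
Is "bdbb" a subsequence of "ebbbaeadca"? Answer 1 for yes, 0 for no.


Check if "bdbb" is a subsequence of "ebbbaeadca"
Greedy scan:
  Position 0 ('e'): no match needed
  Position 1 ('b'): matches sub[0] = 'b'
  Position 2 ('b'): no match needed
  Position 3 ('b'): no match needed
  Position 4 ('a'): no match needed
  Position 5 ('e'): no match needed
  Position 6 ('a'): no match needed
  Position 7 ('d'): matches sub[1] = 'd'
  Position 8 ('c'): no match needed
  Position 9 ('a'): no match needed
Only matched 2/4 characters => not a subsequence

0


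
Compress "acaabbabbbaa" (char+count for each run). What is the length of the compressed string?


Input: acaabbabbbaa
Runs:
  'a' x 1 => "a1"
  'c' x 1 => "c1"
  'a' x 2 => "a2"
  'b' x 2 => "b2"
  'a' x 1 => "a1"
  'b' x 3 => "b3"
  'a' x 2 => "a2"
Compressed: "a1c1a2b2a1b3a2"
Compressed length: 14

14


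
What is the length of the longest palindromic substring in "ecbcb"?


Input: "ecbcb"
Checking substrings for palindromes:
  [1:4] "cbc" (len 3) => palindrome
  [2:5] "bcb" (len 3) => palindrome
Longest palindromic substring: "cbc" with length 3

3


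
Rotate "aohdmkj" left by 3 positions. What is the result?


Input: "aohdmkj", rotate left by 3
First 3 characters: "aoh"
Remaining characters: "dmkj"
Concatenate remaining + first: "dmkj" + "aoh" = "dmkjaoh"

dmkjaoh


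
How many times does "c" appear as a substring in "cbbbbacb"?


Searching for "c" in "cbbbbacb"
Scanning each position:
  Position 0: "c" => MATCH
  Position 1: "b" => no
  Position 2: "b" => no
  Position 3: "b" => no
  Position 4: "b" => no
  Position 5: "a" => no
  Position 6: "c" => MATCH
  Position 7: "b" => no
Total occurrences: 2

2


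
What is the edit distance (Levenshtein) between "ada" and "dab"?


Computing edit distance: "ada" -> "dab"
DP table:
           d    a    b
      0    1    2    3
  a   1    1    1    2
  d   2    1    2    2
  a   3    2    1    2
Edit distance = dp[3][3] = 2

2


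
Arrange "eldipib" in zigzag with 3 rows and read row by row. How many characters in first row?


Zigzag "eldipib" into 3 rows:
Placing characters:
  'e' => row 0
  'l' => row 1
  'd' => row 2
  'i' => row 1
  'p' => row 0
  'i' => row 1
  'b' => row 2
Rows:
  Row 0: "ep"
  Row 1: "lii"
  Row 2: "db"
First row length: 2

2


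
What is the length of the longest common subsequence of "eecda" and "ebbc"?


LCS of "eecda" and "ebbc"
DP table:
           e    b    b    c
      0    0    0    0    0
  e   0    1    1    1    1
  e   0    1    1    1    1
  c   0    1    1    1    2
  d   0    1    1    1    2
  a   0    1    1    1    2
LCS length = dp[5][4] = 2

2


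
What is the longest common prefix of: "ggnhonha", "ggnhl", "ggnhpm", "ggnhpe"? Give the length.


Words: ggnhonha, ggnhl, ggnhpm, ggnhpe
  Position 0: all 'g' => match
  Position 1: all 'g' => match
  Position 2: all 'n' => match
  Position 3: all 'h' => match
  Position 4: ('o', 'l', 'p', 'p') => mismatch, stop
LCP = "ggnh" (length 4)

4


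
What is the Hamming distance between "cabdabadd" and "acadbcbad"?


Comparing "cabdabadd" and "acadbcbad" position by position:
  Position 0: 'c' vs 'a' => differ
  Position 1: 'a' vs 'c' => differ
  Position 2: 'b' vs 'a' => differ
  Position 3: 'd' vs 'd' => same
  Position 4: 'a' vs 'b' => differ
  Position 5: 'b' vs 'c' => differ
  Position 6: 'a' vs 'b' => differ
  Position 7: 'd' vs 'a' => differ
  Position 8: 'd' vs 'd' => same
Total differences (Hamming distance): 7

7


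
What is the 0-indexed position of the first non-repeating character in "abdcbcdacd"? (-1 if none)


Input: abdcbcdacd
Character frequencies:
  'a': 2
  'b': 2
  'c': 3
  'd': 3
Scanning left to right for freq == 1:
  Position 0 ('a'): freq=2, skip
  Position 1 ('b'): freq=2, skip
  Position 2 ('d'): freq=3, skip
  Position 3 ('c'): freq=3, skip
  Position 4 ('b'): freq=2, skip
  Position 5 ('c'): freq=3, skip
  Position 6 ('d'): freq=3, skip
  Position 7 ('a'): freq=2, skip
  Position 8 ('c'): freq=3, skip
  Position 9 ('d'): freq=3, skip
  No unique character found => answer = -1

-1


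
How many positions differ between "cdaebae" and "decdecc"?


Comparing "cdaebae" and "decdecc" position by position:
  Position 0: 'c' vs 'd' => DIFFER
  Position 1: 'd' vs 'e' => DIFFER
  Position 2: 'a' vs 'c' => DIFFER
  Position 3: 'e' vs 'd' => DIFFER
  Position 4: 'b' vs 'e' => DIFFER
  Position 5: 'a' vs 'c' => DIFFER
  Position 6: 'e' vs 'c' => DIFFER
Positions that differ: 7

7


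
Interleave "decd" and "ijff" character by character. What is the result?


Interleaving "decd" and "ijff":
  Position 0: 'd' from first, 'i' from second => "di"
  Position 1: 'e' from first, 'j' from second => "ej"
  Position 2: 'c' from first, 'f' from second => "cf"
  Position 3: 'd' from first, 'f' from second => "df"
Result: diejcfdf

diejcfdf


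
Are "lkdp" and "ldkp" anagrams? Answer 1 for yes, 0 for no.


Strings: "lkdp", "ldkp"
Sorted first:  dklp
Sorted second: dklp
Sorted forms match => anagrams

1


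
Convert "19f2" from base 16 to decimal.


Input: "19f2" in base 16
Positional expansion:
  Digit '1' (value 1) x 16^3 = 4096
  Digit '9' (value 9) x 16^2 = 2304
  Digit 'f' (value 15) x 16^1 = 240
  Digit '2' (value 2) x 16^0 = 2
Sum = 6642

6642


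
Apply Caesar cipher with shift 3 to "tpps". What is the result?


Caesar cipher: shift "tpps" by 3
  't' (pos 19) + 3 = pos 22 = 'w'
  'p' (pos 15) + 3 = pos 18 = 's'
  'p' (pos 15) + 3 = pos 18 = 's'
  's' (pos 18) + 3 = pos 21 = 'v'
Result: wssv

wssv


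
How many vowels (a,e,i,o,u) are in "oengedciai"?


Input: oengedciai
Checking each character:
  'o' at position 0: vowel (running total: 1)
  'e' at position 1: vowel (running total: 2)
  'n' at position 2: consonant
  'g' at position 3: consonant
  'e' at position 4: vowel (running total: 3)
  'd' at position 5: consonant
  'c' at position 6: consonant
  'i' at position 7: vowel (running total: 4)
  'a' at position 8: vowel (running total: 5)
  'i' at position 9: vowel (running total: 6)
Total vowels: 6

6


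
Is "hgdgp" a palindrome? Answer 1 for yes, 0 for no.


Input: hgdgp
Reversed: pgdgh
  Compare pos 0 ('h') with pos 4 ('p'): MISMATCH
  Compare pos 1 ('g') with pos 3 ('g'): match
Result: not a palindrome

0


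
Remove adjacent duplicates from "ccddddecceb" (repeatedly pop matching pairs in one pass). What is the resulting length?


Input: ccddddecceb
Stack-based adjacent duplicate removal:
  Read 'c': push. Stack: c
  Read 'c': matches stack top 'c' => pop. Stack: (empty)
  Read 'd': push. Stack: d
  Read 'd': matches stack top 'd' => pop. Stack: (empty)
  Read 'd': push. Stack: d
  Read 'd': matches stack top 'd' => pop. Stack: (empty)
  Read 'e': push. Stack: e
  Read 'c': push. Stack: ec
  Read 'c': matches stack top 'c' => pop. Stack: e
  Read 'e': matches stack top 'e' => pop. Stack: (empty)
  Read 'b': push. Stack: b
Final stack: "b" (length 1)

1


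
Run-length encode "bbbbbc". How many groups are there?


Input: bbbbbc
Scanning for consecutive runs:
  Group 1: 'b' x 5 (positions 0-4)
  Group 2: 'c' x 1 (positions 5-5)
Total groups: 2

2


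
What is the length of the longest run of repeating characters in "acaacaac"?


Input: "acaacaac"
Scanning for longest run:
  Position 1 ('c'): new char, reset run to 1
  Position 2 ('a'): new char, reset run to 1
  Position 3 ('a'): continues run of 'a', length=2
  Position 4 ('c'): new char, reset run to 1
  Position 5 ('a'): new char, reset run to 1
  Position 6 ('a'): continues run of 'a', length=2
  Position 7 ('c'): new char, reset run to 1
Longest run: 'a' with length 2

2


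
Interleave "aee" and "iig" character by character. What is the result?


Interleaving "aee" and "iig":
  Position 0: 'a' from first, 'i' from second => "ai"
  Position 1: 'e' from first, 'i' from second => "ei"
  Position 2: 'e' from first, 'g' from second => "eg"
Result: aieieg

aieieg


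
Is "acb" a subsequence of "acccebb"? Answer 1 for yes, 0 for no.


Check if "acb" is a subsequence of "acccebb"
Greedy scan:
  Position 0 ('a'): matches sub[0] = 'a'
  Position 1 ('c'): matches sub[1] = 'c'
  Position 2 ('c'): no match needed
  Position 3 ('c'): no match needed
  Position 4 ('e'): no match needed
  Position 5 ('b'): matches sub[2] = 'b'
  Position 6 ('b'): no match needed
All 3 characters matched => is a subsequence

1


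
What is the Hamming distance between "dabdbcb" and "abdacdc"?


Comparing "dabdbcb" and "abdacdc" position by position:
  Position 0: 'd' vs 'a' => differ
  Position 1: 'a' vs 'b' => differ
  Position 2: 'b' vs 'd' => differ
  Position 3: 'd' vs 'a' => differ
  Position 4: 'b' vs 'c' => differ
  Position 5: 'c' vs 'd' => differ
  Position 6: 'b' vs 'c' => differ
Total differences (Hamming distance): 7

7


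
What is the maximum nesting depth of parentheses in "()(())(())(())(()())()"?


Input: "()(())(())(())(()())()"
Tracking depth:
  Position 0 '(': depth becomes 1
  Position 1 ')': depth becomes 0
  Position 2 '(': depth becomes 1
  Position 3 '(': depth becomes 2
  Position 4 ')': depth becomes 1
  Position 5 ')': depth becomes 0
  Position 6 '(': depth becomes 1
  Position 7 '(': depth becomes 2
  Position 8 ')': depth becomes 1
  Position 9 ')': depth becomes 0
  Position 10 '(': depth becomes 1
  Position 11 '(': depth becomes 2
  Position 12 ')': depth becomes 1
  Position 13 ')': depth becomes 0
  Position 14 '(': depth becomes 1
  Position 15 '(': depth becomes 2
  Position 16 ')': depth becomes 1
  Position 17 '(': depth becomes 2
  Position 18 ')': depth becomes 1
  Position 19 ')': depth becomes 0
  Position 20 '(': depth becomes 1
  Position 21 ')': depth becomes 0
Maximum depth reached: 2

2


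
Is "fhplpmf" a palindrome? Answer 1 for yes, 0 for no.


Input: fhplpmf
Reversed: fmplphf
  Compare pos 0 ('f') with pos 6 ('f'): match
  Compare pos 1 ('h') with pos 5 ('m'): MISMATCH
  Compare pos 2 ('p') with pos 4 ('p'): match
Result: not a palindrome

0


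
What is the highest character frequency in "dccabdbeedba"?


Input: dccabdbeedba
Character counts:
  'a': 2
  'b': 3
  'c': 2
  'd': 3
  'e': 2
Maximum frequency: 3

3


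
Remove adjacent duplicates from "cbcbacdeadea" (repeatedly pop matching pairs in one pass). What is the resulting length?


Input: cbcbacdeadea
Stack-based adjacent duplicate removal:
  Read 'c': push. Stack: c
  Read 'b': push. Stack: cb
  Read 'c': push. Stack: cbc
  Read 'b': push. Stack: cbcb
  Read 'a': push. Stack: cbcba
  Read 'c': push. Stack: cbcbac
  Read 'd': push. Stack: cbcbacd
  Read 'e': push. Stack: cbcbacde
  Read 'a': push. Stack: cbcbacdea
  Read 'd': push. Stack: cbcbacdead
  Read 'e': push. Stack: cbcbacdeade
  Read 'a': push. Stack: cbcbacdeadea
Final stack: "cbcbacdeadea" (length 12)

12


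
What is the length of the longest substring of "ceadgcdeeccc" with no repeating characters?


Input: "ceadgcdeeccc"
Sliding window (track last position of each char):
  Position 0 ('c'): window [0,0] length 1 -- new best
  Position 1 ('e'): window [0,1] length 2 -- new best
  Position 2 ('a'): window [0,2] length 3 -- new best
  Position 3 ('d'): window [0,3] length 4 -- new best
  Position 4 ('g'): window [0,4] length 5 -- new best
  Position 5 ('c'): repeat (last at 0), move window start to 1
  Position 5 ('c'): window [1,5] length 5
  Position 6 ('d'): repeat (last at 3), move window start to 4
  Position 6 ('d'): window [4,6] length 3
  Position 7 ('e'): window [4,7] length 4
  Position 8 ('e'): repeat (last at 7), move window start to 8
  Position 8 ('e'): window [8,8] length 1
  Position 9 ('c'): window [8,9] length 2
  Position 10 ('c'): repeat (last at 9), move window start to 10
  Position 10 ('c'): window [10,10] length 1
  Position 11 ('c'): repeat (last at 10), move window start to 11
  Position 11 ('c'): window [11,11] length 1
Longest substring with no repeats: "ceadg" with length 5

5


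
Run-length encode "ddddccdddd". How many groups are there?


Input: ddddccdddd
Scanning for consecutive runs:
  Group 1: 'd' x 4 (positions 0-3)
  Group 2: 'c' x 2 (positions 4-5)
  Group 3: 'd' x 4 (positions 6-9)
Total groups: 3

3


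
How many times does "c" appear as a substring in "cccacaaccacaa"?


Searching for "c" in "cccacaaccacaa"
Scanning each position:
  Position 0: "c" => MATCH
  Position 1: "c" => MATCH
  Position 2: "c" => MATCH
  Position 3: "a" => no
  Position 4: "c" => MATCH
  Position 5: "a" => no
  Position 6: "a" => no
  Position 7: "c" => MATCH
  Position 8: "c" => MATCH
  Position 9: "a" => no
  Position 10: "c" => MATCH
  Position 11: "a" => no
  Position 12: "a" => no
Total occurrences: 7

7


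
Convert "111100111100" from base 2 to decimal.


Input: "111100111100" in base 2
Positional expansion:
  Digit '1' (value 1) x 2^11 = 2048
  Digit '1' (value 1) x 2^10 = 1024
  Digit '1' (value 1) x 2^9 = 512
  Digit '1' (value 1) x 2^8 = 256
  Digit '0' (value 0) x 2^7 = 0
  Digit '0' (value 0) x 2^6 = 0
  Digit '1' (value 1) x 2^5 = 32
  Digit '1' (value 1) x 2^4 = 16
  Digit '1' (value 1) x 2^3 = 8
  Digit '1' (value 1) x 2^2 = 4
  Digit '0' (value 0) x 2^1 = 0
  Digit '0' (value 0) x 2^0 = 0
Sum = 3900

3900


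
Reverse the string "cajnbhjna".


Input: cajnbhjna
Reading characters right to left:
  Position 8: 'a'
  Position 7: 'n'
  Position 6: 'j'
  Position 5: 'h'
  Position 4: 'b'
  Position 3: 'n'
  Position 2: 'j'
  Position 1: 'a'
  Position 0: 'c'
Reversed: anjhbnjac

anjhbnjac


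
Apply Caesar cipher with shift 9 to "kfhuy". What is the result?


Caesar cipher: shift "kfhuy" by 9
  'k' (pos 10) + 9 = pos 19 = 't'
  'f' (pos 5) + 9 = pos 14 = 'o'
  'h' (pos 7) + 9 = pos 16 = 'q'
  'u' (pos 20) + 9 = pos 3 = 'd'
  'y' (pos 24) + 9 = pos 7 = 'h'
Result: toqdh

toqdh


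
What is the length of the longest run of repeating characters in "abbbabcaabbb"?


Input: "abbbabcaabbb"
Scanning for longest run:
  Position 1 ('b'): new char, reset run to 1
  Position 2 ('b'): continues run of 'b', length=2
  Position 3 ('b'): continues run of 'b', length=3
  Position 4 ('a'): new char, reset run to 1
  Position 5 ('b'): new char, reset run to 1
  Position 6 ('c'): new char, reset run to 1
  Position 7 ('a'): new char, reset run to 1
  Position 8 ('a'): continues run of 'a', length=2
  Position 9 ('b'): new char, reset run to 1
  Position 10 ('b'): continues run of 'b', length=2
  Position 11 ('b'): continues run of 'b', length=3
Longest run: 'b' with length 3

3


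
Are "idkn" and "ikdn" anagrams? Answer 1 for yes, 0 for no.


Strings: "idkn", "ikdn"
Sorted first:  dikn
Sorted second: dikn
Sorted forms match => anagrams

1


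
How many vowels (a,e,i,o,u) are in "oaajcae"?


Input: oaajcae
Checking each character:
  'o' at position 0: vowel (running total: 1)
  'a' at position 1: vowel (running total: 2)
  'a' at position 2: vowel (running total: 3)
  'j' at position 3: consonant
  'c' at position 4: consonant
  'a' at position 5: vowel (running total: 4)
  'e' at position 6: vowel (running total: 5)
Total vowels: 5

5


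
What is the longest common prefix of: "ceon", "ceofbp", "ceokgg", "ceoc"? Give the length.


Words: ceon, ceofbp, ceokgg, ceoc
  Position 0: all 'c' => match
  Position 1: all 'e' => match
  Position 2: all 'o' => match
  Position 3: ('n', 'f', 'k', 'c') => mismatch, stop
LCP = "ceo" (length 3)

3


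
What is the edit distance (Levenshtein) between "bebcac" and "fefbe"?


Computing edit distance: "bebcac" -> "fefbe"
DP table:
           f    e    f    b    e
      0    1    2    3    4    5
  b   1    1    2    3    3    4
  e   2    2    1    2    3    3
  b   3    3    2    2    2    3
  c   4    4    3    3    3    3
  a   5    5    4    4    4    4
  c   6    6    5    5    5    5
Edit distance = dp[6][5] = 5

5


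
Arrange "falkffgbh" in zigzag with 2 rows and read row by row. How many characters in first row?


Zigzag "falkffgbh" into 2 rows:
Placing characters:
  'f' => row 0
  'a' => row 1
  'l' => row 0
  'k' => row 1
  'f' => row 0
  'f' => row 1
  'g' => row 0
  'b' => row 1
  'h' => row 0
Rows:
  Row 0: "flfgh"
  Row 1: "akfb"
First row length: 5

5


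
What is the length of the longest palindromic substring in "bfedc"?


Input: "bfedc"
Checking substrings for palindromes:
  No multi-char palindromic substrings found
Longest palindromic substring: "b" with length 1

1


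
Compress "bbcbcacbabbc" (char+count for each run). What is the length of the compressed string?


Input: bbcbcacbabbc
Runs:
  'b' x 2 => "b2"
  'c' x 1 => "c1"
  'b' x 1 => "b1"
  'c' x 1 => "c1"
  'a' x 1 => "a1"
  'c' x 1 => "c1"
  'b' x 1 => "b1"
  'a' x 1 => "a1"
  'b' x 2 => "b2"
  'c' x 1 => "c1"
Compressed: "b2c1b1c1a1c1b1a1b2c1"
Compressed length: 20

20


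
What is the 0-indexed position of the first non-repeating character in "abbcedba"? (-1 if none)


Input: abbcedba
Character frequencies:
  'a': 2
  'b': 3
  'c': 1
  'd': 1
  'e': 1
Scanning left to right for freq == 1:
  Position 0 ('a'): freq=2, skip
  Position 1 ('b'): freq=3, skip
  Position 2 ('b'): freq=3, skip
  Position 3 ('c'): unique! => answer = 3

3


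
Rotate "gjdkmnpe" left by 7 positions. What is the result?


Input: "gjdkmnpe", rotate left by 7
First 7 characters: "gjdkmnp"
Remaining characters: "e"
Concatenate remaining + first: "e" + "gjdkmnp" = "egjdkmnp"

egjdkmnp


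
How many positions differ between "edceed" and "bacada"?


Comparing "edceed" and "bacada" position by position:
  Position 0: 'e' vs 'b' => DIFFER
  Position 1: 'd' vs 'a' => DIFFER
  Position 2: 'c' vs 'c' => same
  Position 3: 'e' vs 'a' => DIFFER
  Position 4: 'e' vs 'd' => DIFFER
  Position 5: 'd' vs 'a' => DIFFER
Positions that differ: 5

5


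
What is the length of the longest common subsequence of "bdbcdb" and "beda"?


LCS of "bdbcdb" and "beda"
DP table:
           b    e    d    a
      0    0    0    0    0
  b   0    1    1    1    1
  d   0    1    1    2    2
  b   0    1    1    2    2
  c   0    1    1    2    2
  d   0    1    1    2    2
  b   0    1    1    2    2
LCS length = dp[6][4] = 2

2


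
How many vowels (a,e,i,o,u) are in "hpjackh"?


Input: hpjackh
Checking each character:
  'h' at position 0: consonant
  'p' at position 1: consonant
  'j' at position 2: consonant
  'a' at position 3: vowel (running total: 1)
  'c' at position 4: consonant
  'k' at position 5: consonant
  'h' at position 6: consonant
Total vowels: 1

1
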